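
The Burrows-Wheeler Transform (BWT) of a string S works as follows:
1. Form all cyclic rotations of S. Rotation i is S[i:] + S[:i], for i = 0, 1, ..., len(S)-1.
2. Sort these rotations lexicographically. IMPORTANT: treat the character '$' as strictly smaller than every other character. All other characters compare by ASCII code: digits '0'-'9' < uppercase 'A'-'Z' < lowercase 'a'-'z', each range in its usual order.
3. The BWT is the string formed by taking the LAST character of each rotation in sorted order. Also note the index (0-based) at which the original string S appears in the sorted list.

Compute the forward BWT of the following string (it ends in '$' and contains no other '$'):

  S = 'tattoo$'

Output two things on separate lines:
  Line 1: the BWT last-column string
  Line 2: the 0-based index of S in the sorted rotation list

Answer: otot$ta
4

Derivation:
All 7 rotations (rotation i = S[i:]+S[:i]):
  rot[0] = tattoo$
  rot[1] = attoo$t
  rot[2] = ttoo$ta
  rot[3] = too$tat
  rot[4] = oo$tatt
  rot[5] = o$tatto
  rot[6] = $tattoo
Sorted (with $ < everything):
  sorted[0] = $tattoo  (last char: 'o')
  sorted[1] = attoo$t  (last char: 't')
  sorted[2] = o$tatto  (last char: 'o')
  sorted[3] = oo$tatt  (last char: 't')
  sorted[4] = tattoo$  (last char: '$')
  sorted[5] = too$tat  (last char: 't')
  sorted[6] = ttoo$ta  (last char: 'a')
Last column: otot$ta
Original string S is at sorted index 4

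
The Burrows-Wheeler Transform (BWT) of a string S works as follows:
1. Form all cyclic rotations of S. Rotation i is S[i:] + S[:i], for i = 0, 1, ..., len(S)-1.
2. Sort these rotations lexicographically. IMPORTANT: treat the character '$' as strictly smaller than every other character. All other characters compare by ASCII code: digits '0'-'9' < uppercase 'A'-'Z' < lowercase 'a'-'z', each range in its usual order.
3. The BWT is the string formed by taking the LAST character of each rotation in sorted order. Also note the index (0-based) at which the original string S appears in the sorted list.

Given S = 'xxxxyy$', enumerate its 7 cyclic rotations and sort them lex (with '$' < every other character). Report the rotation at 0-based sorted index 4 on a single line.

All 7 rotations (rotation i = S[i:]+S[:i]):
  rot[0] = xxxxyy$
  rot[1] = xxxyy$x
  rot[2] = xxyy$xx
  rot[3] = xyy$xxx
  rot[4] = yy$xxxx
  rot[5] = y$xxxxy
  rot[6] = $xxxxyy
Sorted (with $ < everything):
  sorted[0] = $xxxxyy
  sorted[1] = xxxxyy$
  sorted[2] = xxxyy$x
  sorted[3] = xxyy$xx
  sorted[4] = xyy$xxx
  sorted[5] = y$xxxxy
  sorted[6] = yy$xxxx
sorted[4] = xyy$xxx

Answer: xyy$xxx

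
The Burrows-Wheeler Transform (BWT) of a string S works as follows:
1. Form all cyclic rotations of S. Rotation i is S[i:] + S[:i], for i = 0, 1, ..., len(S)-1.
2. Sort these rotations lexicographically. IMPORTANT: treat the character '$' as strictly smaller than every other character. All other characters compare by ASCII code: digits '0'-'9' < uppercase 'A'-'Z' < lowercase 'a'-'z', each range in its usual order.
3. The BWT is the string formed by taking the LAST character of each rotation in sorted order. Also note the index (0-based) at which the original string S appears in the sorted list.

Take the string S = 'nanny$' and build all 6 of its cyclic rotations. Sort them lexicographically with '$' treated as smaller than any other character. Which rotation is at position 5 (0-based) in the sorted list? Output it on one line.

Answer: y$nann

Derivation:
All 6 rotations (rotation i = S[i:]+S[:i]):
  rot[0] = nanny$
  rot[1] = anny$n
  rot[2] = nny$na
  rot[3] = ny$nan
  rot[4] = y$nann
  rot[5] = $nanny
Sorted (with $ < everything):
  sorted[0] = $nanny
  sorted[1] = anny$n
  sorted[2] = nanny$
  sorted[3] = nny$na
  sorted[4] = ny$nan
  sorted[5] = y$nann
sorted[5] = y$nann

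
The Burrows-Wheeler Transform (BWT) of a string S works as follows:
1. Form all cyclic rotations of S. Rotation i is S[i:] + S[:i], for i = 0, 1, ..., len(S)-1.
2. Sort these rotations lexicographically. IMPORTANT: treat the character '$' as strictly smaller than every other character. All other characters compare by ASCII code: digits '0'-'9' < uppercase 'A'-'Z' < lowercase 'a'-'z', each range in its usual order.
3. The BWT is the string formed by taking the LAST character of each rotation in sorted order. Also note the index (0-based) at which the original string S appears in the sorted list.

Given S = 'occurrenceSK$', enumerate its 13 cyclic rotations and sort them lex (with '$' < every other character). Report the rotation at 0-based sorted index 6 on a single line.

Answer: eSK$occurrenc

Derivation:
All 13 rotations (rotation i = S[i:]+S[:i]):
  rot[0] = occurrenceSK$
  rot[1] = ccurrenceSK$o
  rot[2] = currenceSK$oc
  rot[3] = urrenceSK$occ
  rot[4] = rrenceSK$occu
  rot[5] = renceSK$occur
  rot[6] = enceSK$occurr
  rot[7] = nceSK$occurre
  rot[8] = ceSK$occurren
  rot[9] = eSK$occurrenc
  rot[10] = SK$occurrence
  rot[11] = K$occurrenceS
  rot[12] = $occurrenceSK
Sorted (with $ < everything):
  sorted[0] = $occurrenceSK
  sorted[1] = K$occurrenceS
  sorted[2] = SK$occurrence
  sorted[3] = ccurrenceSK$o
  sorted[4] = ceSK$occurren
  sorted[5] = currenceSK$oc
  sorted[6] = eSK$occurrenc
  sorted[7] = enceSK$occurr
  sorted[8] = nceSK$occurre
  sorted[9] = occurrenceSK$
  sorted[10] = renceSK$occur
  sorted[11] = rrenceSK$occu
  sorted[12] = urrenceSK$occ
sorted[6] = eSK$occurrenc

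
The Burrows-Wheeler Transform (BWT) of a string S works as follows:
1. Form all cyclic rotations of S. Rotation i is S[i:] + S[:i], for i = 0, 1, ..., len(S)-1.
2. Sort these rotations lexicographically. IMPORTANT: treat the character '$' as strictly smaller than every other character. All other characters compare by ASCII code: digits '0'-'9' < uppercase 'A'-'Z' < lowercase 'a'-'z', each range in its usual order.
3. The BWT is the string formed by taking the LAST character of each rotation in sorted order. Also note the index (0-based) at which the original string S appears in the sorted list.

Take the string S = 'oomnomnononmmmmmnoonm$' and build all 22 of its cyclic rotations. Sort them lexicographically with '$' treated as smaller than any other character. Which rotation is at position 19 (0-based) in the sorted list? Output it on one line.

All 22 rotations (rotation i = S[i:]+S[:i]):
  rot[0] = oomnomnononmmmmmnoonm$
  rot[1] = omnomnononmmmmmnoonm$o
  rot[2] = mnomnononmmmmmnoonm$oo
  rot[3] = nomnononmmmmmnoonm$oom
  rot[4] = omnononmmmmmnoonm$oomn
  rot[5] = mnononmmmmmnoonm$oomno
  rot[6] = nononmmmmmnoonm$oomnom
  rot[7] = ononmmmmmnoonm$oomnomn
  rot[8] = nonmmmmmnoonm$oomnomno
  rot[9] = onmmmmmnoonm$oomnomnon
  rot[10] = nmmmmmnoonm$oomnomnono
  rot[11] = mmmmmnoonm$oomnomnonon
  rot[12] = mmmmnoonm$oomnomnononm
  rot[13] = mmmnoonm$oomnomnononmm
  rot[14] = mmnoonm$oomnomnononmmm
  rot[15] = mnoonm$oomnomnononmmmm
  rot[16] = noonm$oomnomnononmmmmm
  rot[17] = oonm$oomnomnononmmmmmn
  rot[18] = onm$oomnomnononmmmmmno
  rot[19] = nm$oomnomnononmmmmmnoo
  rot[20] = m$oomnomnononmmmmmnoon
  rot[21] = $oomnomnononmmmmmnoonm
Sorted (with $ < everything):
  sorted[0] = $oomnomnononmmmmmnoonm
  sorted[1] = m$oomnomnononmmmmmnoon
  sorted[2] = mmmmmnoonm$oomnomnonon
  sorted[3] = mmmmnoonm$oomnomnononm
  sorted[4] = mmmnoonm$oomnomnononmm
  sorted[5] = mmnoonm$oomnomnononmmm
  sorted[6] = mnomnononmmmmmnoonm$oo
  sorted[7] = mnononmmmmmnoonm$oomno
  sorted[8] = mnoonm$oomnomnononmmmm
  sorted[9] = nm$oomnomnononmmmmmnoo
  sorted[10] = nmmmmmnoonm$oomnomnono
  sorted[11] = nomnononmmmmmnoonm$oom
  sorted[12] = nonmmmmmnoonm$oomnomno
  sorted[13] = nononmmmmmnoonm$oomnom
  sorted[14] = noonm$oomnomnononmmmmm
  sorted[15] = omnomnononmmmmmnoonm$o
  sorted[16] = omnononmmmmmnoonm$oomn
  sorted[17] = onm$oomnomnononmmmmmno
  sorted[18] = onmmmmmnoonm$oomnomnon
  sorted[19] = ononmmmmmnoonm$oomnomn
  sorted[20] = oomnomnononmmmmmnoonm$
  sorted[21] = oonm$oomnomnononmmmmmn
sorted[19] = ononmmmmmnoonm$oomnomn

Answer: ononmmmmmnoonm$oomnomn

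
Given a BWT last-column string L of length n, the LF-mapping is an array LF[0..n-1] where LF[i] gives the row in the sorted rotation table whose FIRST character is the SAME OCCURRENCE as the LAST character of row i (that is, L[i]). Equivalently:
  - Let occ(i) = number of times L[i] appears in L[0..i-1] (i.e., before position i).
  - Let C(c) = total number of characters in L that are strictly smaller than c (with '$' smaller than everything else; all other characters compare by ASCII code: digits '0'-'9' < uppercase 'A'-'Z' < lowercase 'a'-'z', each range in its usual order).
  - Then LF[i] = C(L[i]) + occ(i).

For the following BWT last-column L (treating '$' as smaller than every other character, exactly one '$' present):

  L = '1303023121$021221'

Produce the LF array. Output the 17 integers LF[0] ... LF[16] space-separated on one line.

Answer: 4 14 1 15 2 9 16 5 10 6 0 3 11 7 12 13 8

Derivation:
Char counts: '$':1, '0':3, '1':5, '2':5, '3':3
C (first-col start): C('$')=0, C('0')=1, C('1')=4, C('2')=9, C('3')=14
L[0]='1': occ=0, LF[0]=C('1')+0=4+0=4
L[1]='3': occ=0, LF[1]=C('3')+0=14+0=14
L[2]='0': occ=0, LF[2]=C('0')+0=1+0=1
L[3]='3': occ=1, LF[3]=C('3')+1=14+1=15
L[4]='0': occ=1, LF[4]=C('0')+1=1+1=2
L[5]='2': occ=0, LF[5]=C('2')+0=9+0=9
L[6]='3': occ=2, LF[6]=C('3')+2=14+2=16
L[7]='1': occ=1, LF[7]=C('1')+1=4+1=5
L[8]='2': occ=1, LF[8]=C('2')+1=9+1=10
L[9]='1': occ=2, LF[9]=C('1')+2=4+2=6
L[10]='$': occ=0, LF[10]=C('$')+0=0+0=0
L[11]='0': occ=2, LF[11]=C('0')+2=1+2=3
L[12]='2': occ=2, LF[12]=C('2')+2=9+2=11
L[13]='1': occ=3, LF[13]=C('1')+3=4+3=7
L[14]='2': occ=3, LF[14]=C('2')+3=9+3=12
L[15]='2': occ=4, LF[15]=C('2')+4=9+4=13
L[16]='1': occ=4, LF[16]=C('1')+4=4+4=8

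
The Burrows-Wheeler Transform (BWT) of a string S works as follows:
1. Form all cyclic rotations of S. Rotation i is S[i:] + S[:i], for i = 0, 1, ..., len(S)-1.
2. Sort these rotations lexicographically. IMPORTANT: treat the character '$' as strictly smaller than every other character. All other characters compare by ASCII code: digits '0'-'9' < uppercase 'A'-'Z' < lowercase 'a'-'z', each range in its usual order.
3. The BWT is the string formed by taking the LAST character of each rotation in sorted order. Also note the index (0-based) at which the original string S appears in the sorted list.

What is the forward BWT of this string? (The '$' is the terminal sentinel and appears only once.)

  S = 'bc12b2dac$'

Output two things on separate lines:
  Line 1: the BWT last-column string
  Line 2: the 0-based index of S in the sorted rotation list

All 10 rotations (rotation i = S[i:]+S[:i]):
  rot[0] = bc12b2dac$
  rot[1] = c12b2dac$b
  rot[2] = 12b2dac$bc
  rot[3] = 2b2dac$bc1
  rot[4] = b2dac$bc12
  rot[5] = 2dac$bc12b
  rot[6] = dac$bc12b2
  rot[7] = ac$bc12b2d
  rot[8] = c$bc12b2da
  rot[9] = $bc12b2dac
Sorted (with $ < everything):
  sorted[0] = $bc12b2dac  (last char: 'c')
  sorted[1] = 12b2dac$bc  (last char: 'c')
  sorted[2] = 2b2dac$bc1  (last char: '1')
  sorted[3] = 2dac$bc12b  (last char: 'b')
  sorted[4] = ac$bc12b2d  (last char: 'd')
  sorted[5] = b2dac$bc12  (last char: '2')
  sorted[6] = bc12b2dac$  (last char: '$')
  sorted[7] = c$bc12b2da  (last char: 'a')
  sorted[8] = c12b2dac$b  (last char: 'b')
  sorted[9] = dac$bc12b2  (last char: '2')
Last column: cc1bd2$ab2
Original string S is at sorted index 6

Answer: cc1bd2$ab2
6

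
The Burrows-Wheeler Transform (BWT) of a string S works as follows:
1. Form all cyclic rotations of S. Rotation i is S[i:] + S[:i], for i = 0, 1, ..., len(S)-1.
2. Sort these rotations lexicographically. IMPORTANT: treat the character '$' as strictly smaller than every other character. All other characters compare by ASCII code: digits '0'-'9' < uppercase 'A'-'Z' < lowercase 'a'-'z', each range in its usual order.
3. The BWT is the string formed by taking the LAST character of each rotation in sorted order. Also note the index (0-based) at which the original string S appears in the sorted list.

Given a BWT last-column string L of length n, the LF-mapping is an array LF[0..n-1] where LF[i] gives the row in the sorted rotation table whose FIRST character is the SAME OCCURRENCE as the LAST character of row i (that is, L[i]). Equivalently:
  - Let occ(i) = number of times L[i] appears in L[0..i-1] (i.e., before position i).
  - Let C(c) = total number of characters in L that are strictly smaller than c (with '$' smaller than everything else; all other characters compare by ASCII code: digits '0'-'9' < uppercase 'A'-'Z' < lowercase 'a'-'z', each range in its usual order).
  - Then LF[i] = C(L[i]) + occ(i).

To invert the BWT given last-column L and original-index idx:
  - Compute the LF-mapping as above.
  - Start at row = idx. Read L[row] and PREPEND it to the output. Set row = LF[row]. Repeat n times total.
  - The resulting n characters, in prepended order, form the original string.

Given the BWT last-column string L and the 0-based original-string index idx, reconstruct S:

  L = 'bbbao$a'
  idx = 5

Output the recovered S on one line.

Answer: baobab$

Derivation:
LF mapping: 3 4 5 1 6 0 2
Walk LF starting at row 5, prepending L[row]:
  step 1: row=5, L[5]='$', prepend. Next row=LF[5]=0
  step 2: row=0, L[0]='b', prepend. Next row=LF[0]=3
  step 3: row=3, L[3]='a', prepend. Next row=LF[3]=1
  step 4: row=1, L[1]='b', prepend. Next row=LF[1]=4
  step 5: row=4, L[4]='o', prepend. Next row=LF[4]=6
  step 6: row=6, L[6]='a', prepend. Next row=LF[6]=2
  step 7: row=2, L[2]='b', prepend. Next row=LF[2]=5
Reversed output: baobab$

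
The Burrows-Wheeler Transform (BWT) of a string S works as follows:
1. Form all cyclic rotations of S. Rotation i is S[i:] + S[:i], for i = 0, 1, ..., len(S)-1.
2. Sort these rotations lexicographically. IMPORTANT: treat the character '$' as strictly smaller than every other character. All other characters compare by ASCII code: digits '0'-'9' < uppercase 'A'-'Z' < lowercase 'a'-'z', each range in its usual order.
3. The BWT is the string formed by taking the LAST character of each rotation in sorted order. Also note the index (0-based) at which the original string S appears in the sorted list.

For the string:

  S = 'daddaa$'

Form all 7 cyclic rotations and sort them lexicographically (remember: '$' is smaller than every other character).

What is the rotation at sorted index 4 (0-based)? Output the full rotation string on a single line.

Answer: daa$dad

Derivation:
All 7 rotations (rotation i = S[i:]+S[:i]):
  rot[0] = daddaa$
  rot[1] = addaa$d
  rot[2] = ddaa$da
  rot[3] = daa$dad
  rot[4] = aa$dadd
  rot[5] = a$dadda
  rot[6] = $daddaa
Sorted (with $ < everything):
  sorted[0] = $daddaa
  sorted[1] = a$dadda
  sorted[2] = aa$dadd
  sorted[3] = addaa$d
  sorted[4] = daa$dad
  sorted[5] = daddaa$
  sorted[6] = ddaa$da
sorted[4] = daa$dad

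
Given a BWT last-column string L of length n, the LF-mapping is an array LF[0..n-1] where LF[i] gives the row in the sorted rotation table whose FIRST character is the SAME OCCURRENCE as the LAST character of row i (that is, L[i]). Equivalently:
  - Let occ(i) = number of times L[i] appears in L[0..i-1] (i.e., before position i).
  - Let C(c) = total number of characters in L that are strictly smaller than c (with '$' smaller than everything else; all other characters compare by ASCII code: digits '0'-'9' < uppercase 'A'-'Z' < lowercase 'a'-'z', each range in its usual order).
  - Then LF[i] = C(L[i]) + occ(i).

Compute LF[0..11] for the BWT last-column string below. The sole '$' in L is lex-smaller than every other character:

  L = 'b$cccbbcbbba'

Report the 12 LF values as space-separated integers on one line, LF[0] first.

Char counts: '$':1, 'a':1, 'b':6, 'c':4
C (first-col start): C('$')=0, C('a')=1, C('b')=2, C('c')=8
L[0]='b': occ=0, LF[0]=C('b')+0=2+0=2
L[1]='$': occ=0, LF[1]=C('$')+0=0+0=0
L[2]='c': occ=0, LF[2]=C('c')+0=8+0=8
L[3]='c': occ=1, LF[3]=C('c')+1=8+1=9
L[4]='c': occ=2, LF[4]=C('c')+2=8+2=10
L[5]='b': occ=1, LF[5]=C('b')+1=2+1=3
L[6]='b': occ=2, LF[6]=C('b')+2=2+2=4
L[7]='c': occ=3, LF[7]=C('c')+3=8+3=11
L[8]='b': occ=3, LF[8]=C('b')+3=2+3=5
L[9]='b': occ=4, LF[9]=C('b')+4=2+4=6
L[10]='b': occ=5, LF[10]=C('b')+5=2+5=7
L[11]='a': occ=0, LF[11]=C('a')+0=1+0=1

Answer: 2 0 8 9 10 3 4 11 5 6 7 1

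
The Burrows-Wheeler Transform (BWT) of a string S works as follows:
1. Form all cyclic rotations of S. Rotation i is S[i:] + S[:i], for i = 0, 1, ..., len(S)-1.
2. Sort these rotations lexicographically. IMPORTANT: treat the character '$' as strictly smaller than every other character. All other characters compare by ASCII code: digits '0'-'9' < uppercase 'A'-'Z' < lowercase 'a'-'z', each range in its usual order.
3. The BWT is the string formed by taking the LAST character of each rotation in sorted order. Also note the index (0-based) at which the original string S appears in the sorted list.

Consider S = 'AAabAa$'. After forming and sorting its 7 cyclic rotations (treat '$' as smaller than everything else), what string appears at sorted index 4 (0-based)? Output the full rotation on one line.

Answer: a$AAabA

Derivation:
All 7 rotations (rotation i = S[i:]+S[:i]):
  rot[0] = AAabAa$
  rot[1] = AabAa$A
  rot[2] = abAa$AA
  rot[3] = bAa$AAa
  rot[4] = Aa$AAab
  rot[5] = a$AAabA
  rot[6] = $AAabAa
Sorted (with $ < everything):
  sorted[0] = $AAabAa
  sorted[1] = AAabAa$
  sorted[2] = Aa$AAab
  sorted[3] = AabAa$A
  sorted[4] = a$AAabA
  sorted[5] = abAa$AA
  sorted[6] = bAa$AAa
sorted[4] = a$AAabA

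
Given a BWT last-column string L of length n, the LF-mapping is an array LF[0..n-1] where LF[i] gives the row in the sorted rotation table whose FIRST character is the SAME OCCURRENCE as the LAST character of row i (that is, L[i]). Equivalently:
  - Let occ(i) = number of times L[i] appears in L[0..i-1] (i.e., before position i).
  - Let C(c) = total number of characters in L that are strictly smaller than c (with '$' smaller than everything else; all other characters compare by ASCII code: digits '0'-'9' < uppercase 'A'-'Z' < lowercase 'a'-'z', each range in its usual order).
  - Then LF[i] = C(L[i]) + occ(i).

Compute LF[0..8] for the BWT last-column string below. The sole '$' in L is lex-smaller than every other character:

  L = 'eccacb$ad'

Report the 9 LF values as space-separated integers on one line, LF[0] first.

Char counts: '$':1, 'a':2, 'b':1, 'c':3, 'd':1, 'e':1
C (first-col start): C('$')=0, C('a')=1, C('b')=3, C('c')=4, C('d')=7, C('e')=8
L[0]='e': occ=0, LF[0]=C('e')+0=8+0=8
L[1]='c': occ=0, LF[1]=C('c')+0=4+0=4
L[2]='c': occ=1, LF[2]=C('c')+1=4+1=5
L[3]='a': occ=0, LF[3]=C('a')+0=1+0=1
L[4]='c': occ=2, LF[4]=C('c')+2=4+2=6
L[5]='b': occ=0, LF[5]=C('b')+0=3+0=3
L[6]='$': occ=0, LF[6]=C('$')+0=0+0=0
L[7]='a': occ=1, LF[7]=C('a')+1=1+1=2
L[8]='d': occ=0, LF[8]=C('d')+0=7+0=7

Answer: 8 4 5 1 6 3 0 2 7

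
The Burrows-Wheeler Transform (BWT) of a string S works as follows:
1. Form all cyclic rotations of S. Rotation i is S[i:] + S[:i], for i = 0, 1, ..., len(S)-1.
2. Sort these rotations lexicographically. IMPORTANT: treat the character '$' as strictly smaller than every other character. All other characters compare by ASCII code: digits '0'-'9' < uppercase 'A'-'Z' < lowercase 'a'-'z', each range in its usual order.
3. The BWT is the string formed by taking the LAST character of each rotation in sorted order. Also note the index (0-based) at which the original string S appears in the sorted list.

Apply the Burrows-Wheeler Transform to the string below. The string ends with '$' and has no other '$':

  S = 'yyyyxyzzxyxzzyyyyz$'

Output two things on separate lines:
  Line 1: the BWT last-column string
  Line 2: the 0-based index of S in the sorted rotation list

All 19 rotations (rotation i = S[i:]+S[:i]):
  rot[0] = yyyyxyzzxyxzzyyyyz$
  rot[1] = yyyxyzzxyxzzyyyyz$y
  rot[2] = yyxyzzxyxzzyyyyz$yy
  rot[3] = yxyzzxyxzzyyyyz$yyy
  rot[4] = xyzzxyxzzyyyyz$yyyy
  rot[5] = yzzxyxzzyyyyz$yyyyx
  rot[6] = zzxyxzzyyyyz$yyyyxy
  rot[7] = zxyxzzyyyyz$yyyyxyz
  rot[8] = xyxzzyyyyz$yyyyxyzz
  rot[9] = yxzzyyyyz$yyyyxyzzx
  rot[10] = xzzyyyyz$yyyyxyzzxy
  rot[11] = zzyyyyz$yyyyxyzzxyx
  rot[12] = zyyyyz$yyyyxyzzxyxz
  rot[13] = yyyyz$yyyyxyzzxyxzz
  rot[14] = yyyz$yyyyxyzzxyxzzy
  rot[15] = yyz$yyyyxyzzxyxzzyy
  rot[16] = yz$yyyyxyzzxyxzzyyy
  rot[17] = z$yyyyxyzzxyxzzyyyy
  rot[18] = $yyyyxyzzxyxzzyyyyz
Sorted (with $ < everything):
  sorted[0] = $yyyyxyzzxyxzzyyyyz  (last char: 'z')
  sorted[1] = xyxzzyyyyz$yyyyxyzz  (last char: 'z')
  sorted[2] = xyzzxyxzzyyyyz$yyyy  (last char: 'y')
  sorted[3] = xzzyyyyz$yyyyxyzzxy  (last char: 'y')
  sorted[4] = yxyzzxyxzzyyyyz$yyy  (last char: 'y')
  sorted[5] = yxzzyyyyz$yyyyxyzzx  (last char: 'x')
  sorted[6] = yyxyzzxyxzzyyyyz$yy  (last char: 'y')
  sorted[7] = yyyxyzzxyxzzyyyyz$y  (last char: 'y')
  sorted[8] = yyyyxyzzxyxzzyyyyz$  (last char: '$')
  sorted[9] = yyyyz$yyyyxyzzxyxzz  (last char: 'z')
  sorted[10] = yyyz$yyyyxyzzxyxzzy  (last char: 'y')
  sorted[11] = yyz$yyyyxyzzxyxzzyy  (last char: 'y')
  sorted[12] = yz$yyyyxyzzxyxzzyyy  (last char: 'y')
  sorted[13] = yzzxyxzzyyyyz$yyyyx  (last char: 'x')
  sorted[14] = z$yyyyxyzzxyxzzyyyy  (last char: 'y')
  sorted[15] = zxyxzzyyyyz$yyyyxyz  (last char: 'z')
  sorted[16] = zyyyyz$yyyyxyzzxyxz  (last char: 'z')
  sorted[17] = zzxyxzzyyyyz$yyyyxy  (last char: 'y')
  sorted[18] = zzyyyyz$yyyyxyzzxyx  (last char: 'x')
Last column: zzyyyxyy$zyyyxyzzyx
Original string S is at sorted index 8

Answer: zzyyyxyy$zyyyxyzzyx
8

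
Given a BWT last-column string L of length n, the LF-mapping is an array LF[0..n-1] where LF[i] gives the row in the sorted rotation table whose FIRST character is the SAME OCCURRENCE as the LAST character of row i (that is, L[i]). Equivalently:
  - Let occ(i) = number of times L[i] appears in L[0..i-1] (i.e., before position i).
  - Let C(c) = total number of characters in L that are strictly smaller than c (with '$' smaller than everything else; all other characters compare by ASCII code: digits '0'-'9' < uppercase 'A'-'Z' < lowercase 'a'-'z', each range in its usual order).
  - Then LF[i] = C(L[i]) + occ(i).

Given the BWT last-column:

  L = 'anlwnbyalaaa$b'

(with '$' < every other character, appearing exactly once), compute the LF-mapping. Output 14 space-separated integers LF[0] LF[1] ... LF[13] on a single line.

Answer: 1 10 8 12 11 6 13 2 9 3 4 5 0 7

Derivation:
Char counts: '$':1, 'a':5, 'b':2, 'l':2, 'n':2, 'w':1, 'y':1
C (first-col start): C('$')=0, C('a')=1, C('b')=6, C('l')=8, C('n')=10, C('w')=12, C('y')=13
L[0]='a': occ=0, LF[0]=C('a')+0=1+0=1
L[1]='n': occ=0, LF[1]=C('n')+0=10+0=10
L[2]='l': occ=0, LF[2]=C('l')+0=8+0=8
L[3]='w': occ=0, LF[3]=C('w')+0=12+0=12
L[4]='n': occ=1, LF[4]=C('n')+1=10+1=11
L[5]='b': occ=0, LF[5]=C('b')+0=6+0=6
L[6]='y': occ=0, LF[6]=C('y')+0=13+0=13
L[7]='a': occ=1, LF[7]=C('a')+1=1+1=2
L[8]='l': occ=1, LF[8]=C('l')+1=8+1=9
L[9]='a': occ=2, LF[9]=C('a')+2=1+2=3
L[10]='a': occ=3, LF[10]=C('a')+3=1+3=4
L[11]='a': occ=4, LF[11]=C('a')+4=1+4=5
L[12]='$': occ=0, LF[12]=C('$')+0=0+0=0
L[13]='b': occ=1, LF[13]=C('b')+1=6+1=7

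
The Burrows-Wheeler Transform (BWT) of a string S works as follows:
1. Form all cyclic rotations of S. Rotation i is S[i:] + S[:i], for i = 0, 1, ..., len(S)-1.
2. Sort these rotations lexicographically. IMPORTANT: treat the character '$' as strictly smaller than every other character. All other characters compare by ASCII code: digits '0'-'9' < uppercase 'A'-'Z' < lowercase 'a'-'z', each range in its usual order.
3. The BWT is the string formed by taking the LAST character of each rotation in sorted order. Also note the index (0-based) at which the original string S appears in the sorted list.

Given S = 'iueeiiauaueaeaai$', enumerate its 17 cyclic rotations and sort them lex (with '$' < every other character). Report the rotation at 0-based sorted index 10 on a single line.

Answer: i$iueeiiauaueaeaa

Derivation:
All 17 rotations (rotation i = S[i:]+S[:i]):
  rot[0] = iueeiiauaueaeaai$
  rot[1] = ueeiiauaueaeaai$i
  rot[2] = eeiiauaueaeaai$iu
  rot[3] = eiiauaueaeaai$iue
  rot[4] = iiauaueaeaai$iuee
  rot[5] = iauaueaeaai$iueei
  rot[6] = auaueaeaai$iueeii
  rot[7] = uaueaeaai$iueeiia
  rot[8] = aueaeaai$iueeiiau
  rot[9] = ueaeaai$iueeiiaua
  rot[10] = eaeaai$iueeiiauau
  rot[11] = aeaai$iueeiiauaue
  rot[12] = eaai$iueeiiauauea
  rot[13] = aai$iueeiiauaueae
  rot[14] = ai$iueeiiauaueaea
  rot[15] = i$iueeiiauaueaeaa
  rot[16] = $iueeiiauaueaeaai
Sorted (with $ < everything):
  sorted[0] = $iueeiiauaueaeaai
  sorted[1] = aai$iueeiiauaueae
  sorted[2] = aeaai$iueeiiauaue
  sorted[3] = ai$iueeiiauaueaea
  sorted[4] = auaueaeaai$iueeii
  sorted[5] = aueaeaai$iueeiiau
  sorted[6] = eaai$iueeiiauauea
  sorted[7] = eaeaai$iueeiiauau
  sorted[8] = eeiiauaueaeaai$iu
  sorted[9] = eiiauaueaeaai$iue
  sorted[10] = i$iueeiiauaueaeaa
  sorted[11] = iauaueaeaai$iueei
  sorted[12] = iiauaueaeaai$iuee
  sorted[13] = iueeiiauaueaeaai$
  sorted[14] = uaueaeaai$iueeiia
  sorted[15] = ueaeaai$iueeiiaua
  sorted[16] = ueeiiauaueaeaai$i
sorted[10] = i$iueeiiauaueaeaa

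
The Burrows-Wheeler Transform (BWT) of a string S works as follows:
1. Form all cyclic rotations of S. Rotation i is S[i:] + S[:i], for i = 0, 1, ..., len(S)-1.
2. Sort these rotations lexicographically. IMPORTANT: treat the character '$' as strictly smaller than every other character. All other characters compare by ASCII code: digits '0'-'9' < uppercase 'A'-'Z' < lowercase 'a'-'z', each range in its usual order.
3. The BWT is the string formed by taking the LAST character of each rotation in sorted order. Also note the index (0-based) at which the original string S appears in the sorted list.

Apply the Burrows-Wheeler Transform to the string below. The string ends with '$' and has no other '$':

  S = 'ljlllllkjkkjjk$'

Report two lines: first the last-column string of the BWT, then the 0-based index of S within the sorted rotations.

Answer: kkjkljklj$llllj
9

Derivation:
All 15 rotations (rotation i = S[i:]+S[:i]):
  rot[0] = ljlllllkjkkjjk$
  rot[1] = jlllllkjkkjjk$l
  rot[2] = lllllkjkkjjk$lj
  rot[3] = llllkjkkjjk$ljl
  rot[4] = lllkjkkjjk$ljll
  rot[5] = llkjkkjjk$ljlll
  rot[6] = lkjkkjjk$ljllll
  rot[7] = kjkkjjk$ljlllll
  rot[8] = jkkjjk$ljlllllk
  rot[9] = kkjjk$ljlllllkj
  rot[10] = kjjk$ljlllllkjk
  rot[11] = jjk$ljlllllkjkk
  rot[12] = jk$ljlllllkjkkj
  rot[13] = k$ljlllllkjkkjj
  rot[14] = $ljlllllkjkkjjk
Sorted (with $ < everything):
  sorted[0] = $ljlllllkjkkjjk  (last char: 'k')
  sorted[1] = jjk$ljlllllkjkk  (last char: 'k')
  sorted[2] = jk$ljlllllkjkkj  (last char: 'j')
  sorted[3] = jkkjjk$ljlllllk  (last char: 'k')
  sorted[4] = jlllllkjkkjjk$l  (last char: 'l')
  sorted[5] = k$ljlllllkjkkjj  (last char: 'j')
  sorted[6] = kjjk$ljlllllkjk  (last char: 'k')
  sorted[7] = kjkkjjk$ljlllll  (last char: 'l')
  sorted[8] = kkjjk$ljlllllkj  (last char: 'j')
  sorted[9] = ljlllllkjkkjjk$  (last char: '$')
  sorted[10] = lkjkkjjk$ljllll  (last char: 'l')
  sorted[11] = llkjkkjjk$ljlll  (last char: 'l')
  sorted[12] = lllkjkkjjk$ljll  (last char: 'l')
  sorted[13] = llllkjkkjjk$ljl  (last char: 'l')
  sorted[14] = lllllkjkkjjk$lj  (last char: 'j')
Last column: kkjkljklj$llllj
Original string S is at sorted index 9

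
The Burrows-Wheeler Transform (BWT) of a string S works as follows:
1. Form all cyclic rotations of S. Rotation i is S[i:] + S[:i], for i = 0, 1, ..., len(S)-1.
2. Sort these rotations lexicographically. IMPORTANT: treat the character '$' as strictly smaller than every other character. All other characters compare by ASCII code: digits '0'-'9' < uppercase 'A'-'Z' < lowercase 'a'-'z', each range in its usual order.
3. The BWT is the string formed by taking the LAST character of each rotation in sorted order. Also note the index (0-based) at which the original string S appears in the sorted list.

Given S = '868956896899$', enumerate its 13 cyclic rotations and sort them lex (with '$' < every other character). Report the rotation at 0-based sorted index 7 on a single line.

Answer: 896899$868956

Derivation:
All 13 rotations (rotation i = S[i:]+S[:i]):
  rot[0] = 868956896899$
  rot[1] = 68956896899$8
  rot[2] = 8956896899$86
  rot[3] = 956896899$868
  rot[4] = 56896899$8689
  rot[5] = 6896899$86895
  rot[6] = 896899$868956
  rot[7] = 96899$8689568
  rot[8] = 6899$86895689
  rot[9] = 899$868956896
  rot[10] = 99$8689568968
  rot[11] = 9$86895689689
  rot[12] = $868956896899
Sorted (with $ < everything):
  sorted[0] = $868956896899
  sorted[1] = 56896899$8689
  sorted[2] = 68956896899$8
  sorted[3] = 6896899$86895
  sorted[4] = 6899$86895689
  sorted[5] = 868956896899$
  sorted[6] = 8956896899$86
  sorted[7] = 896899$868956
  sorted[8] = 899$868956896
  sorted[9] = 9$86895689689
  sorted[10] = 956896899$868
  sorted[11] = 96899$8689568
  sorted[12] = 99$8689568968
sorted[7] = 896899$868956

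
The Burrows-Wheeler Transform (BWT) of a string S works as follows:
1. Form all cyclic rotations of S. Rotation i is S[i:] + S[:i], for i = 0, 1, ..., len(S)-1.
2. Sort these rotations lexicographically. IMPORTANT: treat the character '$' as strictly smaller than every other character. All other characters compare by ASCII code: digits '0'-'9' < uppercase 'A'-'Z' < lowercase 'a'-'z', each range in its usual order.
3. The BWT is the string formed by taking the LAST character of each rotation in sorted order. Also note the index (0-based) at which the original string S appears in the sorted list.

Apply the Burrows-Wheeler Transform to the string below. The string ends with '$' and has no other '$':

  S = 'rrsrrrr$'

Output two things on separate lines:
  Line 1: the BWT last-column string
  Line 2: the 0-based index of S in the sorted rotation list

Answer: rrrrs$rr
5

Derivation:
All 8 rotations (rotation i = S[i:]+S[:i]):
  rot[0] = rrsrrrr$
  rot[1] = rsrrrr$r
  rot[2] = srrrr$rr
  rot[3] = rrrr$rrs
  rot[4] = rrr$rrsr
  rot[5] = rr$rrsrr
  rot[6] = r$rrsrrr
  rot[7] = $rrsrrrr
Sorted (with $ < everything):
  sorted[0] = $rrsrrrr  (last char: 'r')
  sorted[1] = r$rrsrrr  (last char: 'r')
  sorted[2] = rr$rrsrr  (last char: 'r')
  sorted[3] = rrr$rrsr  (last char: 'r')
  sorted[4] = rrrr$rrs  (last char: 's')
  sorted[5] = rrsrrrr$  (last char: '$')
  sorted[6] = rsrrrr$r  (last char: 'r')
  sorted[7] = srrrr$rr  (last char: 'r')
Last column: rrrrs$rr
Original string S is at sorted index 5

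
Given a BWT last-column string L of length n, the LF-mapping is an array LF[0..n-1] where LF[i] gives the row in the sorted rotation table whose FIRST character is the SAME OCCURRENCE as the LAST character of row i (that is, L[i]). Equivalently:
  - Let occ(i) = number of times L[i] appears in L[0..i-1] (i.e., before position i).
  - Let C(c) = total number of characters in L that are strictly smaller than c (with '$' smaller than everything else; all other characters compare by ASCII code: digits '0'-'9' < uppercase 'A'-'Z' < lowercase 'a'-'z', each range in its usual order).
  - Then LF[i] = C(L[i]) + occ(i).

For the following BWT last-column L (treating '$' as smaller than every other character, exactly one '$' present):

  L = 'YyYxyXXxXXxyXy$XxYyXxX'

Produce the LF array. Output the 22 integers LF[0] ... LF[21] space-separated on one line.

Answer: 9 17 10 12 18 1 2 13 3 4 14 19 5 20 0 6 15 11 21 7 16 8

Derivation:
Char counts: '$':1, 'X':8, 'Y':3, 'x':5, 'y':5
C (first-col start): C('$')=0, C('X')=1, C('Y')=9, C('x')=12, C('y')=17
L[0]='Y': occ=0, LF[0]=C('Y')+0=9+0=9
L[1]='y': occ=0, LF[1]=C('y')+0=17+0=17
L[2]='Y': occ=1, LF[2]=C('Y')+1=9+1=10
L[3]='x': occ=0, LF[3]=C('x')+0=12+0=12
L[4]='y': occ=1, LF[4]=C('y')+1=17+1=18
L[5]='X': occ=0, LF[5]=C('X')+0=1+0=1
L[6]='X': occ=1, LF[6]=C('X')+1=1+1=2
L[7]='x': occ=1, LF[7]=C('x')+1=12+1=13
L[8]='X': occ=2, LF[8]=C('X')+2=1+2=3
L[9]='X': occ=3, LF[9]=C('X')+3=1+3=4
L[10]='x': occ=2, LF[10]=C('x')+2=12+2=14
L[11]='y': occ=2, LF[11]=C('y')+2=17+2=19
L[12]='X': occ=4, LF[12]=C('X')+4=1+4=5
L[13]='y': occ=3, LF[13]=C('y')+3=17+3=20
L[14]='$': occ=0, LF[14]=C('$')+0=0+0=0
L[15]='X': occ=5, LF[15]=C('X')+5=1+5=6
L[16]='x': occ=3, LF[16]=C('x')+3=12+3=15
L[17]='Y': occ=2, LF[17]=C('Y')+2=9+2=11
L[18]='y': occ=4, LF[18]=C('y')+4=17+4=21
L[19]='X': occ=6, LF[19]=C('X')+6=1+6=7
L[20]='x': occ=4, LF[20]=C('x')+4=12+4=16
L[21]='X': occ=7, LF[21]=C('X')+7=1+7=8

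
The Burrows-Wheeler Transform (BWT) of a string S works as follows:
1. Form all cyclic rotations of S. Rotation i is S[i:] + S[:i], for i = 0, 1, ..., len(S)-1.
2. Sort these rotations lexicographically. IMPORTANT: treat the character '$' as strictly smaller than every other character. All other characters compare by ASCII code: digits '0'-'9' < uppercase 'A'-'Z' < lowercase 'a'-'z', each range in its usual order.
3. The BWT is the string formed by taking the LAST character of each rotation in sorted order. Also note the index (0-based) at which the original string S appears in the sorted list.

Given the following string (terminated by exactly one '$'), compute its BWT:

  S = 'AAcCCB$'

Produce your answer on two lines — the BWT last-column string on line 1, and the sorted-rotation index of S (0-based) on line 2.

Answer: B$ACCcA
1

Derivation:
All 7 rotations (rotation i = S[i:]+S[:i]):
  rot[0] = AAcCCB$
  rot[1] = AcCCB$A
  rot[2] = cCCB$AA
  rot[3] = CCB$AAc
  rot[4] = CB$AAcC
  rot[5] = B$AAcCC
  rot[6] = $AAcCCB
Sorted (with $ < everything):
  sorted[0] = $AAcCCB  (last char: 'B')
  sorted[1] = AAcCCB$  (last char: '$')
  sorted[2] = AcCCB$A  (last char: 'A')
  sorted[3] = B$AAcCC  (last char: 'C')
  sorted[4] = CB$AAcC  (last char: 'C')
  sorted[5] = CCB$AAc  (last char: 'c')
  sorted[6] = cCCB$AA  (last char: 'A')
Last column: B$ACCcA
Original string S is at sorted index 1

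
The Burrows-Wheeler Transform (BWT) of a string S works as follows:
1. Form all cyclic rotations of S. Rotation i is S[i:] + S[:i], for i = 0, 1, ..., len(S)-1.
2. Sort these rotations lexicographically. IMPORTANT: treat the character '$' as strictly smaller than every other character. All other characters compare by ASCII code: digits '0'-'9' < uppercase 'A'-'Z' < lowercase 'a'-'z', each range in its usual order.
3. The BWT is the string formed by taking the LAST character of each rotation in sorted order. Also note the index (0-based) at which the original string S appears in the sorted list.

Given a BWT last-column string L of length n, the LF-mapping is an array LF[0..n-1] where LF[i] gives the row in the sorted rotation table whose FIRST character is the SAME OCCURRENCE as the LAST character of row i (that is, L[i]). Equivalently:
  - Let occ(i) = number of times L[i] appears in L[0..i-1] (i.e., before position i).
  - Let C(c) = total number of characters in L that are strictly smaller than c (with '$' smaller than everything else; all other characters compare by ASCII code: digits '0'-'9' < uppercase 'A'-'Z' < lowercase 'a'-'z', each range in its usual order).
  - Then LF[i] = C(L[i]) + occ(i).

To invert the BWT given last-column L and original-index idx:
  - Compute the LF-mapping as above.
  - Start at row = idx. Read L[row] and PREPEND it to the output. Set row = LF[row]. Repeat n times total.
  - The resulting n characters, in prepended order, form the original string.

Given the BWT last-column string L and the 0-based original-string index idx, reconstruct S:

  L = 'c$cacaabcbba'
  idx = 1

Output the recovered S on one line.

Answer: aabcabbcacc$

Derivation:
LF mapping: 8 0 9 1 10 2 3 5 11 6 7 4
Walk LF starting at row 1, prepending L[row]:
  step 1: row=1, L[1]='$', prepend. Next row=LF[1]=0
  step 2: row=0, L[0]='c', prepend. Next row=LF[0]=8
  step 3: row=8, L[8]='c', prepend. Next row=LF[8]=11
  step 4: row=11, L[11]='a', prepend. Next row=LF[11]=4
  step 5: row=4, L[4]='c', prepend. Next row=LF[4]=10
  step 6: row=10, L[10]='b', prepend. Next row=LF[10]=7
  step 7: row=7, L[7]='b', prepend. Next row=LF[7]=5
  step 8: row=5, L[5]='a', prepend. Next row=LF[5]=2
  step 9: row=2, L[2]='c', prepend. Next row=LF[2]=9
  step 10: row=9, L[9]='b', prepend. Next row=LF[9]=6
  step 11: row=6, L[6]='a', prepend. Next row=LF[6]=3
  step 12: row=3, L[3]='a', prepend. Next row=LF[3]=1
Reversed output: aabcabbcacc$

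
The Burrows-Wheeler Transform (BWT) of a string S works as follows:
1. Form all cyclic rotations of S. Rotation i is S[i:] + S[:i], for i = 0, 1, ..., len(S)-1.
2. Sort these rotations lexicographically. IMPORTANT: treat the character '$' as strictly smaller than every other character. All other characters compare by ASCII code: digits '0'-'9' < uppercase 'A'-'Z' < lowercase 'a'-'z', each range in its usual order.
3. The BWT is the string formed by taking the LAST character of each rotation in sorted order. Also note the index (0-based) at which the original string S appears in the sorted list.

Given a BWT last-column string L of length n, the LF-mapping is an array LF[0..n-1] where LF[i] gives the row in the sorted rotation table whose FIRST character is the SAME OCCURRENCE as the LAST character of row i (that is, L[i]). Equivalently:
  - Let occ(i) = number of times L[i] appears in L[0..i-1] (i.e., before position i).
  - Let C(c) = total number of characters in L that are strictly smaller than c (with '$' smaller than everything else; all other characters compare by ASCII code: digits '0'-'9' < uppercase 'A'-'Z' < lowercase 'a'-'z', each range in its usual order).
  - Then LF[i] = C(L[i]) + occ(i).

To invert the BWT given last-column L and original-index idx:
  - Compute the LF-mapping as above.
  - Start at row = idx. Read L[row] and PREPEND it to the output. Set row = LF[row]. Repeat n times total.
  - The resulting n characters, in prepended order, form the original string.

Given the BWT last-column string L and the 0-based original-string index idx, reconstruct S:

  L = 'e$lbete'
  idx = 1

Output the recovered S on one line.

Answer: beetle$

Derivation:
LF mapping: 2 0 5 1 3 6 4
Walk LF starting at row 1, prepending L[row]:
  step 1: row=1, L[1]='$', prepend. Next row=LF[1]=0
  step 2: row=0, L[0]='e', prepend. Next row=LF[0]=2
  step 3: row=2, L[2]='l', prepend. Next row=LF[2]=5
  step 4: row=5, L[5]='t', prepend. Next row=LF[5]=6
  step 5: row=6, L[6]='e', prepend. Next row=LF[6]=4
  step 6: row=4, L[4]='e', prepend. Next row=LF[4]=3
  step 7: row=3, L[3]='b', prepend. Next row=LF[3]=1
Reversed output: beetle$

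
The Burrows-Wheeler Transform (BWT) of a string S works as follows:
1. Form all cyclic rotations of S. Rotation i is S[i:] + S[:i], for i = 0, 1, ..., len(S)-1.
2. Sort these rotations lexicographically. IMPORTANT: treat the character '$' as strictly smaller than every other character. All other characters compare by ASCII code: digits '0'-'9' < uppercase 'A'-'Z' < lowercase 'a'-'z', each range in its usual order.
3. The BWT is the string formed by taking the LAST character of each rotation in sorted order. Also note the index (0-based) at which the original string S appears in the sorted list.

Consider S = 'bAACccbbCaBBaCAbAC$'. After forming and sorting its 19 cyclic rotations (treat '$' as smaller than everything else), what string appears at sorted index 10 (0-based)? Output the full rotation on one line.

All 19 rotations (rotation i = S[i:]+S[:i]):
  rot[0] = bAACccbbCaBBaCAbAC$
  rot[1] = AACccbbCaBBaCAbAC$b
  rot[2] = ACccbbCaBBaCAbAC$bA
  rot[3] = CccbbCaBBaCAbAC$bAA
  rot[4] = ccbbCaBBaCAbAC$bAAC
  rot[5] = cbbCaBBaCAbAC$bAACc
  rot[6] = bbCaBBaCAbAC$bAACcc
  rot[7] = bCaBBaCAbAC$bAACccb
  rot[8] = CaBBaCAbAC$bAACccbb
  rot[9] = aBBaCAbAC$bAACccbbC
  rot[10] = BBaCAbAC$bAACccbbCa
  rot[11] = BaCAbAC$bAACccbbCaB
  rot[12] = aCAbAC$bAACccbbCaBB
  rot[13] = CAbAC$bAACccbbCaBBa
  rot[14] = AbAC$bAACccbbCaBBaC
  rot[15] = bAC$bAACccbbCaBBaCA
  rot[16] = AC$bAACccbbCaBBaCAb
  rot[17] = C$bAACccbbCaBBaCAbA
  rot[18] = $bAACccbbCaBBaCAbAC
Sorted (with $ < everything):
  sorted[0] = $bAACccbbCaBBaCAbAC
  sorted[1] = AACccbbCaBBaCAbAC$b
  sorted[2] = AC$bAACccbbCaBBaCAb
  sorted[3] = ACccbbCaBBaCAbAC$bA
  sorted[4] = AbAC$bAACccbbCaBBaC
  sorted[5] = BBaCAbAC$bAACccbbCa
  sorted[6] = BaCAbAC$bAACccbbCaB
  sorted[7] = C$bAACccbbCaBBaCAbA
  sorted[8] = CAbAC$bAACccbbCaBBa
  sorted[9] = CaBBaCAbAC$bAACccbb
  sorted[10] = CccbbCaBBaCAbAC$bAA
  sorted[11] = aBBaCAbAC$bAACccbbC
  sorted[12] = aCAbAC$bAACccbbCaBB
  sorted[13] = bAACccbbCaBBaCAbAC$
  sorted[14] = bAC$bAACccbbCaBBaCA
  sorted[15] = bCaBBaCAbAC$bAACccb
  sorted[16] = bbCaBBaCAbAC$bAACcc
  sorted[17] = cbbCaBBaCAbAC$bAACc
  sorted[18] = ccbbCaBBaCAbAC$bAAC
sorted[10] = CccbbCaBBaCAbAC$bAA

Answer: CccbbCaBBaCAbAC$bAA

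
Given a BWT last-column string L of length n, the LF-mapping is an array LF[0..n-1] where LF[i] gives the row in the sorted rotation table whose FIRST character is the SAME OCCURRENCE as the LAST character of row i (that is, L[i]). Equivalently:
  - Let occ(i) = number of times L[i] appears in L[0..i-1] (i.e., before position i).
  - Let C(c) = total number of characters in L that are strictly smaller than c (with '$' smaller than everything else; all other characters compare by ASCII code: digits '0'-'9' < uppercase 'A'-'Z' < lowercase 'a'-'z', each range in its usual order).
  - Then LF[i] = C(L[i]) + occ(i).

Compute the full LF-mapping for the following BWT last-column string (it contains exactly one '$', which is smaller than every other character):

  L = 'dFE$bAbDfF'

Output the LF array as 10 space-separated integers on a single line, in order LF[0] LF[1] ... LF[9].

Answer: 8 4 3 0 6 1 7 2 9 5

Derivation:
Char counts: '$':1, 'A':1, 'D':1, 'E':1, 'F':2, 'b':2, 'd':1, 'f':1
C (first-col start): C('$')=0, C('A')=1, C('D')=2, C('E')=3, C('F')=4, C('b')=6, C('d')=8, C('f')=9
L[0]='d': occ=0, LF[0]=C('d')+0=8+0=8
L[1]='F': occ=0, LF[1]=C('F')+0=4+0=4
L[2]='E': occ=0, LF[2]=C('E')+0=3+0=3
L[3]='$': occ=0, LF[3]=C('$')+0=0+0=0
L[4]='b': occ=0, LF[4]=C('b')+0=6+0=6
L[5]='A': occ=0, LF[5]=C('A')+0=1+0=1
L[6]='b': occ=1, LF[6]=C('b')+1=6+1=7
L[7]='D': occ=0, LF[7]=C('D')+0=2+0=2
L[8]='f': occ=0, LF[8]=C('f')+0=9+0=9
L[9]='F': occ=1, LF[9]=C('F')+1=4+1=5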